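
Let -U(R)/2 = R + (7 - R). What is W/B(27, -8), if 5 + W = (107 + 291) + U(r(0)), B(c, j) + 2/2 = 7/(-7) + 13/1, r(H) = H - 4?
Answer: 379/11 ≈ 34.455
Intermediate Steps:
r(H) = -4 + H
B(c, j) = 11 (B(c, j) = -1 + (7/(-7) + 13/1) = -1 + (7*(-⅐) + 13*1) = -1 + (-1 + 13) = -1 + 12 = 11)
U(R) = -14 (U(R) = -2*(R + (7 - R)) = -2*7 = -14)
W = 379 (W = -5 + ((107 + 291) - 14) = -5 + (398 - 14) = -5 + 384 = 379)
W/B(27, -8) = 379/11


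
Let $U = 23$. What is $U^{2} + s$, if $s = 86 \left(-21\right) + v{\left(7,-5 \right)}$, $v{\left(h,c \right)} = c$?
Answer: $-1282$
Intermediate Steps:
$s = -1811$ ($s = 86 \left(-21\right) - 5 = -1806 - 5 = -1811$)
$U^{2} + s = 23^{2} - 1811 = 529 - 1811 = -1282$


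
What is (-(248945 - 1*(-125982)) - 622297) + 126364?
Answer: -870860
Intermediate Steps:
(-(248945 - 1*(-125982)) - 622297) + 126364 = (-(248945 + 125982) - 622297) + 126364 = (-1*374927 - 622297) + 126364 = (-374927 - 622297) + 126364 = -997224 + 126364 = -870860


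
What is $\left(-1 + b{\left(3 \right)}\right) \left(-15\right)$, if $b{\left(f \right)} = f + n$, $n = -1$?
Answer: $-15$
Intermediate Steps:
$b{\left(f \right)} = -1 + f$ ($b{\left(f \right)} = f - 1 = -1 + f$)
$\left(-1 + b{\left(3 \right)}\right) \left(-15\right) = \left(-1 + \left(-1 + 3\right)\right) \left(-15\right) = \left(-1 + 2\right) \left(-15\right) = 1 \left(-15\right) = -15$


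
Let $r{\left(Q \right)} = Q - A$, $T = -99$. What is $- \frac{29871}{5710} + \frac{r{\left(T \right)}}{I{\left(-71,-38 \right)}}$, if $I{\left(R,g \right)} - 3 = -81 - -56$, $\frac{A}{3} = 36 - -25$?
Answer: $\frac{476529}{62810} \approx 7.5868$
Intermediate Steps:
$A = 183$ ($A = 3 \left(36 - -25\right) = 3 \left(36 + 25\right) = 3 \cdot 61 = 183$)
$I{\left(R,g \right)} = -22$ ($I{\left(R,g \right)} = 3 - 25 = -22$)
$r{\left(Q \right)} = -183 + Q$ ($r{\left(Q \right)} = Q - 183 = -183 + Q$)
$- \frac{29871}{5710} + \frac{r{\left(T \right)}}{I{\left(-71,-38 \right)}} = - \frac{29871}{5710} + \frac{-183 - 99}{-22} = \left(-29871\right) \frac{1}{5710} - - \frac{141}{11} = - \frac{29871}{5710} + \frac{141}{11} = \frac{476529}{62810}$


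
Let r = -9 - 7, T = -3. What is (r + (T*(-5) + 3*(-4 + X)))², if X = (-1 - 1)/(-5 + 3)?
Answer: 100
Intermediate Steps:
r = -16
X = 1 (X = -2/(-2) = -2*(-½) = 1)
(r + (T*(-5) + 3*(-4 + X)))² = (-16 + (-3*(-5) + 3*(-4 + 1)))² = (-16 + (15 + 3*(-3)))² = (-16 + (15 - 9))² = (-16 + 6)² = (-10)² = 100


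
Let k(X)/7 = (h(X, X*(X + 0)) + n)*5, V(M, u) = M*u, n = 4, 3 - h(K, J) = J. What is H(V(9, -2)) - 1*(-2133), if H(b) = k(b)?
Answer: -8962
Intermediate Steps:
h(K, J) = 3 - J
k(X) = 245 - 35*X**2 (k(X) = 7*(((3 - X*(X + 0)) + 4)*5) = 7*(((3 - X*X) + 4)*5) = 7*(((3 - X**2) + 4)*5) = 7*((7 - X**2)*5) = 7*(35 - 5*X**2) = 245 - 35*X**2)
H(b) = 245 - 35*b**2
H(V(9, -2)) - 1*(-2133) = (245 - 35*(9*(-2))**2) - 1*(-2133) = (245 - 35*(-18)**2) + 2133 = (245 - 35*324) + 2133 = (245 - 11340) + 2133 = -11095 + 2133 = -8962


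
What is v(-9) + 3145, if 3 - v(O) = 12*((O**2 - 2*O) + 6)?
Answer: 1888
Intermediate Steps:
v(O) = -69 - 12*O**2 + 24*O (v(O) = 3 - 12*((O**2 - 2*O) + 6) = 3 - 12*(6 + O**2 - 2*O) = 3 - (72 - 24*O + 12*O**2) = 3 + (-72 - 12*O**2 + 24*O) = -69 - 12*O**2 + 24*O)
v(-9) + 3145 = (-69 - 12*(-9)**2 + 24*(-9)) + 3145 = (-69 - 12*81 - 216) + 3145 = (-69 - 972 - 216) + 3145 = -1257 + 3145 = 1888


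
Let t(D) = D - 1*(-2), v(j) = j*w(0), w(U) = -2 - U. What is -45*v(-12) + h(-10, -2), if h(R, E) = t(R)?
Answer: -1088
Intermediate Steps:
v(j) = -2*j (v(j) = j*(-2 - 1*0) = j*(-2 + 0) = j*(-2) = -2*j)
t(D) = 2 + D (t(D) = D + 2 = 2 + D)
h(R, E) = 2 + R
-45*v(-12) + h(-10, -2) = -(-90)*(-12) + (2 - 10) = -45*24 - 8 = -1080 - 8 = -1088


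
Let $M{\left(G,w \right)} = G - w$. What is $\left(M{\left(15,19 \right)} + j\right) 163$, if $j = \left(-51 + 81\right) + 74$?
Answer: $16300$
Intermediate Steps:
$j = 104$ ($j = 30 + 74 = 104$)
$\left(M{\left(15,19 \right)} + j\right) 163 = \left(\left(15 - 19\right) + 104\right) 163 = \left(-4 + 104\right) 163 = 100 \cdot 163 = 16300$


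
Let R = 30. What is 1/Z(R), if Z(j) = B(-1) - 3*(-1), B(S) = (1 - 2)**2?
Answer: 1/4 ≈ 0.25000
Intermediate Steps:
B(S) = 1 (B(S) = (-1)**2 = 1)
Z(j) = 4 (Z(j) = 1 - 3*(-1) = 1 + 3 = 4)
1/Z(R) = 1/4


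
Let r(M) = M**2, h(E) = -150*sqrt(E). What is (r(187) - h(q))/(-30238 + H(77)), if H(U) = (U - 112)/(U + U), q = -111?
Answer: -769318/665241 - 1100*I*sqrt(111)/221747 ≈ -1.1565 - 0.052263*I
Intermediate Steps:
H(U) = (-112 + U)/(2*U) (H(U) = (-112 + U)/((2*U)) = (-112 + U)*(1/(2*U)) = (-112 + U)/(2*U))
(r(187) - h(q))/(-30238 + H(77)) = (187**2 - (-150)*sqrt(-111))/(-30238 + (1/2)*(-112 + 77)/77) = (34969 - (-150)*I*sqrt(111))/(-30238 + (1/2)*(1/77)*(-35)) = (34969 - (-150)*I*sqrt(111))/(-30238 - 5/22) = (34969 + 150*I*sqrt(111))/(-665241/22) = (34969 + 150*I*sqrt(111))*(-22/665241) = -769318/665241 - 1100*I*sqrt(111)/221747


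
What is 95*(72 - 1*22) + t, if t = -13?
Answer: 4737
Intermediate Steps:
95*(72 - 1*22) + t = 95*(72 - 1*22) - 13 = 95*(72 - 22) - 13 = 95*50 - 13 = 4750 - 13 = 4737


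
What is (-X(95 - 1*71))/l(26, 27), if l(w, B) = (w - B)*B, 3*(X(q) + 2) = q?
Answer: 2/9 ≈ 0.22222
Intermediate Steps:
X(q) = -2 + q/3
l(w, B) = B*(w - B)
(-X(95 - 1*71))/l(26, 27) = (-(-2 + (95 - 1*71)/3))/((27*(26 - 1*27))) = (-(-2 + (95 - 71)/3))/((27*(26 - 27))) = (-(-2 + (1/3)*24))/((27*(-1))) = -(-2 + 8)/(-27) = -1*6*(-1/27) = -6*(-1/27) = 2/9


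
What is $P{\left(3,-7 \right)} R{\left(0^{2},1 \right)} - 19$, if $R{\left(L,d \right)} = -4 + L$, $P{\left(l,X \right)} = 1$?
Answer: $-23$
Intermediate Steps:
$P{\left(3,-7 \right)} R{\left(0^{2},1 \right)} - 19 = 1 \left(-4 + 0^{2}\right) - 19 = 1 \left(-4 + 0\right) - 19 = 1 \left(-4\right) - 19 = -4 - 19 = -23$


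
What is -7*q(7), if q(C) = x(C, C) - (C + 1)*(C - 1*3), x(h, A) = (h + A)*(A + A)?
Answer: -1148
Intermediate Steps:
x(h, A) = 2*A*(A + h) (x(h, A) = (A + h)*(2*A) = 2*A*(A + h))
q(C) = 4*C² - (1 + C)*(-3 + C) (q(C) = 2*C*(C + C) - (C + 1)*(C - 1*3) = 2*C*(2*C) - (1 + C)*(C - 3) = 4*C² - (1 + C)*(-3 + C))
-7*q(7) = -7*(3 + 2*7 + 3*7²) = -7*(3 + 14 + 3*49) = -7*(3 + 14 + 147) = -7*164 = -1148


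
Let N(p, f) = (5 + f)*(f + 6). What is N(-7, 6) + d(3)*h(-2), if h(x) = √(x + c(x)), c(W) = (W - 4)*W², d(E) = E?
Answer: 132 + 3*I*√26 ≈ 132.0 + 15.297*I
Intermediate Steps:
N(p, f) = (5 + f)*(6 + f)
c(W) = W²*(-4 + W) (c(W) = (-4 + W)*W² = W²*(-4 + W))
h(x) = √(x + x²*(-4 + x))
N(-7, 6) + d(3)*h(-2) = (30 + 6² + 11*6) + 3*√(-2*(1 - 2*(-4 - 2))) = (30 + 36 + 66) + 3*√(-2*(1 - 2*(-6))) = 132 + 3*√(-2*(1 + 12)) = 132 + 3*√(-2*13) = 132 + 3*√(-26) = 132 + 3*(I*√26) = 132 + 3*I*√26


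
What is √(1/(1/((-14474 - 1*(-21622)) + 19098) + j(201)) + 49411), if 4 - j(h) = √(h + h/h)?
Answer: √(-5187440081 + 1296841106*√202)/√(-104985 + 26246*√202) ≈ 222.29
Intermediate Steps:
j(h) = 4 - √(1 + h) (j(h) = 4 - √(h + h/h) = 4 - √(h + 1) = 4 - √(1 + h))
√(1/(1/((-14474 - 1*(-21622)) + 19098) + j(201)) + 49411) = √(1/(1/((-14474 - 1*(-21622)) + 19098) + (4 - √(1 + 201))) + 49411) = √(1/(1/((-14474 + 21622) + 19098) + (4 - √202)) + 49411) = √(1/(1/(7148 + 19098) + (4 - √202)) + 49411) = √(1/(1/26246 + (4 - √202)) + 49411) = √(1/(104985/26246 - √202) + 49411) = √(49411 + 1/(104985/26246 - √202))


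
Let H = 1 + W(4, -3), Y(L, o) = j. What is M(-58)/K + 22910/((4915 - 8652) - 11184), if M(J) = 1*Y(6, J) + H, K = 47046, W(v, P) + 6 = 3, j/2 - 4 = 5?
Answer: -538792562/350986683 ≈ -1.5351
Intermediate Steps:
j = 18 (j = 8 + 2*5 = 8 + 10 = 18)
W(v, P) = -3 (W(v, P) = -6 + 3 = -3)
Y(L, o) = 18
H = -2 (H = 1 - 3 = -2)
M(J) = 16 (M(J) = 1*18 - 2 = 18 - 2 = 16)
M(-58)/K + 22910/((4915 - 8652) - 11184) = 16/47046 + 22910/((4915 - 8652) - 11184) = 16*(1/47046) + 22910/(-3737 - 11184) = 8/23523 + 22910/(-14921) = 8/23523 + 22910*(-1/14921) = 8/23523 - 22910/14921 = -538792562/350986683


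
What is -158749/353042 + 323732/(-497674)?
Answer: -96648121285/87849912154 ≈ -1.1002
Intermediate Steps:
-158749/353042 + 323732/(-497674) = -158749*1/353042 + 323732*(-1/497674) = -158749/353042 - 161866/248837 = -96648121285/87849912154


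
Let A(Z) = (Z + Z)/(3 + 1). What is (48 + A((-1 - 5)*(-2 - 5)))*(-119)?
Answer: -8211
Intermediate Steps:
A(Z) = Z/2 (A(Z) = (2*Z)/4 = (2*Z)*(¼) = Z/2)
(48 + A((-1 - 5)*(-2 - 5)))*(-119) = (48 + ((-1 - 5)*(-2 - 5))/2)*(-119) = (48 + (-6*(-7))/2)*(-119) = (48 + (½)*42)*(-119) = (48 + 21)*(-119) = 69*(-119) = -8211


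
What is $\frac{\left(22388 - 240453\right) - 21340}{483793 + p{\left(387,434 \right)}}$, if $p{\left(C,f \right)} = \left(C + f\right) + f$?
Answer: $- \frac{239405}{485048} \approx -0.49357$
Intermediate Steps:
$p{\left(C,f \right)} = C + 2 f$
$\frac{\left(22388 - 240453\right) - 21340}{483793 + p{\left(387,434 \right)}} = \frac{\left(22388 - 240453\right) - 21340}{483793 + \left(387 + 2 \cdot 434\right)} = \frac{-218065 - 21340}{483793 + \left(387 + 868\right)} = - \frac{239405}{483793 + 1255} = - \frac{239405}{485048}$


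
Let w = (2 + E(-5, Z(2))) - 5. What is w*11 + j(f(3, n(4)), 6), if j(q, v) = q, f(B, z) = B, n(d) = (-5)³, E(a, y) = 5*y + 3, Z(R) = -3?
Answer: -162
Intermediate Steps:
E(a, y) = 3 + 5*y
n(d) = -125
w = -15 (w = (2 + (3 + 5*(-3))) - 5 = (2 + (3 - 15)) - 5 = (2 - 12) - 5 = -10 - 5 = -15)
w*11 + j(f(3, n(4)), 6) = -15*11 + 3 = -165 + 3 = -162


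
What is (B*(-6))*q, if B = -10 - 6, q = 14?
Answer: 1344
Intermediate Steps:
B = -16
(B*(-6))*q = -16*(-6)*14 = 96*14 = 1344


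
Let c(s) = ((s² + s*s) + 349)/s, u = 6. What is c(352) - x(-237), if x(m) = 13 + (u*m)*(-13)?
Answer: -6263491/352 ≈ -17794.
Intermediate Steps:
x(m) = 13 - 78*m (x(m) = 13 + (6*m)*(-13) = 13 - 78*m)
c(s) = (349 + 2*s²)/s (c(s) = ((s² + s²) + 349)/s = (2*s² + 349)/s = (349 + 2*s²)/s)
c(352) - x(-237) = (2*352 + 349/352) - (13 - 78*(-237)) = (704 + 349*(1/352)) - (13 + 18486) = (704 + 349/352) - 1*18499 = 248157/352 - 18499 = -6263491/352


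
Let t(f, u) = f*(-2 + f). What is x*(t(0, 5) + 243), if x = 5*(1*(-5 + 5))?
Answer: 0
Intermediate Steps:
x = 0 (x = 5*(1*0) = 5*0 = 0)
x*(t(0, 5) + 243) = 0*(0*(-2 + 0) + 243) = 0*(0*(-2) + 243) = 0*(0 + 243) = 0*243 = 0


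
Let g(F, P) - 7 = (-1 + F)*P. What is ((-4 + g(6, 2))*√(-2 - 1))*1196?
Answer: 15548*I*√3 ≈ 26930.0*I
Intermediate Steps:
g(F, P) = 7 + P*(-1 + F) (g(F, P) = 7 + (-1 + F)*P = 7 + P*(-1 + F))
((-4 + g(6, 2))*√(-2 - 1))*1196 = ((-4 + (7 - 1*2 + 6*2))*√(-2 - 1))*1196 = ((-4 + (7 - 2 + 12))*√(-3))*1196 = ((-4 + 17)*(I*√3))*1196 = (13*(I*√3))*1196 = (13*I*√3)*1196 = 15548*I*√3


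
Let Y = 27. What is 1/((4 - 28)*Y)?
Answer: -1/648 ≈ -0.0015432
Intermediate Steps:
1/((4 - 28)*Y) = 1/((4 - 28)*27) = 1/(-24*27) = 1/(-648) = -1/648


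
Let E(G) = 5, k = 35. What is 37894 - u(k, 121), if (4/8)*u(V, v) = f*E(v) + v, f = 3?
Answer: 37622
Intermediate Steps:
u(V, v) = 30 + 2*v (u(V, v) = 2*(3*5 + v) = 2*(15 + v) = 30 + 2*v)
37894 - u(k, 121) = 37894 - (30 + 2*121) = 37894 - (30 + 242) = 37894 - 1*272 = 37894 - 272 = 37622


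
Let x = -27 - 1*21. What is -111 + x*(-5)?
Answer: 129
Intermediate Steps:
x = -48 (x = -27 - 21 = -48)
-111 + x*(-5) = -111 - 48*(-5) = -111 + 240 = 129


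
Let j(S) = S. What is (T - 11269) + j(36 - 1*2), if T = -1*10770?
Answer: -22005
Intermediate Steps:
T = -10770
(T - 11269) + j(36 - 1*2) = (-10770 - 11269) + (36 - 1*2) = -22039 + (36 - 2) = -22039 + 34 = -22005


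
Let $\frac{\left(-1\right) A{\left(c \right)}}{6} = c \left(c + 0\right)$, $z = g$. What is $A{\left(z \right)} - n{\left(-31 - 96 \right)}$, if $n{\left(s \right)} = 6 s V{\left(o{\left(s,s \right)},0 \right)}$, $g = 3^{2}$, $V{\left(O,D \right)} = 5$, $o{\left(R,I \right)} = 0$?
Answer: $3324$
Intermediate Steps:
$g = 9$
$n{\left(s \right)} = 30 s$ ($n{\left(s \right)} = 6 s 5 = 30 s$)
$z = 9$
$A{\left(c \right)} = - 6 c^{2}$ ($A{\left(c \right)} = - 6 c \left(c + 0\right) = - 6 c c = - 6 c^{2}$)
$A{\left(z \right)} - n{\left(-31 - 96 \right)} = - 6 \cdot 9^{2} - 30 \left(-31 - 96\right) = \left(-6\right) 81 - 30 \left(-31 - 96\right) = -486 - 30 \left(-127\right) = -486 - -3810 = -486 + 3810 = 3324$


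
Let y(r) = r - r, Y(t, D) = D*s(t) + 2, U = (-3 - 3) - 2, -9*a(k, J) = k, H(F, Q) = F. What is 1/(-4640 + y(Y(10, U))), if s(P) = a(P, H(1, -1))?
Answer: -1/4640 ≈ -0.00021552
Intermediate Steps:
a(k, J) = -k/9
U = -8 (U = -6 - 2 = -8)
s(P) = -P/9
Y(t, D) = 2 - D*t/9 (Y(t, D) = D*(-t/9) + 2 = -D*t/9 + 2 = 2 - D*t/9)
y(r) = 0
1/(-4640 + y(Y(10, U))) = 1/(-4640 + 0) = 1/(-4640) = -1/4640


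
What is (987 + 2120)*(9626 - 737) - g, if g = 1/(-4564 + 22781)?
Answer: 503119346690/18217 ≈ 2.7618e+7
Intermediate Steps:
g = 1/18217 ≈ 5.4894e-5
(987 + 2120)*(9626 - 737) - g = (987 + 2120)*(9626 - 737) - 1*1/18217 = 3107*8889 - 1/18217 = 27618123 - 1/18217 = 503119346690/18217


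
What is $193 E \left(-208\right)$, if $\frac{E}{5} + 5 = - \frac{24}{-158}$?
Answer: $\frac{76875760}{79} \approx 9.7311 \cdot 10^{5}$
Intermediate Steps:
$E = - \frac{1915}{79}$ ($E = -25 + 5 \left(- \frac{24}{-158}\right) = -25 + 5 \left(\left(-24\right) \left(- \frac{1}{158}\right)\right) = -25 + 5 \cdot \frac{12}{79} = -25 + \frac{60}{79} = - \frac{1915}{79} \approx -24.241$)
$193 E \left(-208\right) = 193 \left(- \frac{1915}{79}\right) \left(-208\right) = \left(- \frac{369595}{79}\right) \left(-208\right) = \frac{76875760}{79}$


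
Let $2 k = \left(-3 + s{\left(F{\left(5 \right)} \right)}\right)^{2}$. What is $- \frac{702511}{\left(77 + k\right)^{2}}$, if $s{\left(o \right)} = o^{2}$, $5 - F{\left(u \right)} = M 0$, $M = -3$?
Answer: $- \frac{702511}{101761} \approx -6.9035$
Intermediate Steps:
$F{\left(u \right)} = 5$ ($F{\left(u \right)} = 5 - \left(-3\right) 0 = 5 - 0 = 5 + 0 = 5$)
$k = 242$ ($k = \frac{\left(-3 + 5^{2}\right)^{2}}{2} = \frac{\left(-3 + 25\right)^{2}}{2} = \frac{22^{2}}{2} = \frac{1}{2} \cdot 484 = 242$)
$- \frac{702511}{\left(77 + k\right)^{2}} = - \frac{702511}{\left(77 + 242\right)^{2}} = - \frac{702511}{319^{2}} = - \frac{702511}{101761}$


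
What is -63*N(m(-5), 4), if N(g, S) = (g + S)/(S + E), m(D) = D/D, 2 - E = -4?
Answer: -63/2 ≈ -31.500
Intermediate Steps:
E = 6 (E = 2 - 1*(-4) = 2 + 4 = 6)
m(D) = 1
N(g, S) = (S + g)/(6 + S) (N(g, S) = (g + S)/(S + 6) = (S + g)/(6 + S))
-63*N(m(-5), 4) = -63*(4 + 1)/(6 + 4) = -63*5/10 = -63*½ = -63/2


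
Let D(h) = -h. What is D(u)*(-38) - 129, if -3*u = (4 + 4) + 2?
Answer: -767/3 ≈ -255.67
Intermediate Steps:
u = -10/3 (u = -((4 + 4) + 2)/3 = -(8 + 2)/3 = -⅓*10 = -10/3 ≈ -3.3333)
D(u)*(-38) - 129 = -1*(-10/3)*(-38) - 129 = (10/3)*(-38) - 129 = -380/3 - 129 = -767/3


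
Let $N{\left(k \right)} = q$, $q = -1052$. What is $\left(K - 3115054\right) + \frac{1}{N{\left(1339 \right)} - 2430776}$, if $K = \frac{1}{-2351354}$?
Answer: $- \frac{8906077219528699615}{2859044247556} \approx -3.1151 \cdot 10^{6}$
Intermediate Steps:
$K = - \frac{1}{2351354} \approx -4.2529 \cdot 10^{-7}$
$N{\left(k \right)} = -1052$
$\left(K - 3115054\right) + \frac{1}{N{\left(1339 \right)} - 2430776} = \left(- \frac{1}{2351354} - 3115054\right) + \frac{1}{-1052 - 2430776} = - \frac{7324594683117}{2351354} + \frac{1}{-2431828} = - \frac{7324594683117}{2351354} - \frac{1}{2431828} = - \frac{8906077219528699615}{2859044247556}$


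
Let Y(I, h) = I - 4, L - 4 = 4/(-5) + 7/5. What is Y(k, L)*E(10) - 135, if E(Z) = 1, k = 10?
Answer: -129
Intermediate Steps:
L = 23/5 (L = 4 + (4/(-5) + 7/5) = 4 + (4*(-⅕) + 7*(⅕)) = 4 + (-⅘ + 7/5) = 4 + ⅗ = 23/5 ≈ 4.6000)
Y(I, h) = -4 + I
Y(k, L)*E(10) - 135 = (-4 + 10)*1 - 135 = 6*1 - 135 = 6 - 135 = -129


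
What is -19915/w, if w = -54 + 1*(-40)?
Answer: 19915/94 ≈ 211.86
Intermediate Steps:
w = -94 (w = -54 - 40 = -94)
-19915/w = -19915/(-94) = -19915*(-1/94) = 19915/94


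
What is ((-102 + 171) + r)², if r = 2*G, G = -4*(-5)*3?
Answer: 35721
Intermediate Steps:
G = 60 (G = 20*3 = 60)
r = 120 (r = 2*60 = 120)
((-102 + 171) + r)² = ((-102 + 171) + 120)² = (69 + 120)² = 189² = 35721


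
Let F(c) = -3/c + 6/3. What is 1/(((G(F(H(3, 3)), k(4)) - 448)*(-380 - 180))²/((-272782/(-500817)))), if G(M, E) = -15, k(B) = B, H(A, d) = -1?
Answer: 136391/16833991469366400 ≈ 8.1021e-12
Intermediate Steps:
F(c) = 2 - 3/c (F(c) = -3/c + 6*(⅓) = -3/c + 2 = 2 - 3/c)
1/(((G(F(H(3, 3)), k(4)) - 448)*(-380 - 180))²/((-272782/(-500817)))) = 1/(((-15 - 448)*(-380 - 180))²/((-272782/(-500817)))) = 1/((-463*(-560))²/((-272782*(-1/500817)))) = 1/(259280²/(272782/500817)) = 1/(67226118400*(500817/272782)) = 1/(16833991469366400/136391) = 136391/16833991469366400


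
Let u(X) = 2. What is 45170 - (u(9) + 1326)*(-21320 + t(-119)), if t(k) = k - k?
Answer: 28358130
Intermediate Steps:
t(k) = 0
45170 - (u(9) + 1326)*(-21320 + t(-119)) = 45170 - (2 + 1326)*(-21320 + 0) = 45170 - 1328*(-21320) = 45170 - 1*(-28312960) = 45170 + 28312960 = 28358130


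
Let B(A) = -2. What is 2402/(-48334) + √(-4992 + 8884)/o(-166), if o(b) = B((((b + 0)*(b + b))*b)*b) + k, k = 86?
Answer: -1201/24167 + √973/42 ≈ 0.69299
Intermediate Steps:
o(b) = 84 (o(b) = -2 + 86 = 84)
2402/(-48334) + √(-4992 + 8884)/o(-166) = 2402/(-48334) + √(-4992 + 8884)/84 = 2402*(-1/48334) + √3892*(1/84) = -1201/24167 + (2*√973)*(1/84) = -1201/24167 + √973/42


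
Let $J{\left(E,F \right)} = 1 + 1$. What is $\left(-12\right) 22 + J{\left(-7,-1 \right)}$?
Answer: $-262$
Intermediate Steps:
$J{\left(E,F \right)} = 2$
$\left(-12\right) 22 + J{\left(-7,-1 \right)} = \left(-12\right) 22 + 2 = -264 + 2 = -262$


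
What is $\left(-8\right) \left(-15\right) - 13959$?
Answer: $-13839$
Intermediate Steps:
$\left(-8\right) \left(-15\right) - 13959 = 120 - 13959 = -13839$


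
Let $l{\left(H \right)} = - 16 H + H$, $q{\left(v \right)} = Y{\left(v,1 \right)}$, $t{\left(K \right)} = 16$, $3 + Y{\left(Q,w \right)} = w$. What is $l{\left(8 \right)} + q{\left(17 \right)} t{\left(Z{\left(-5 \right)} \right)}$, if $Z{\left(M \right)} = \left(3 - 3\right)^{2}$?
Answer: $-152$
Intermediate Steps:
$Y{\left(Q,w \right)} = -3 + w$
$Z{\left(M \right)} = 0$ ($Z{\left(M \right)} = 0^{2} = 0$)
$q{\left(v \right)} = -2$ ($q{\left(v \right)} = -3 + 1 = -2$)
$l{\left(H \right)} = - 15 H$
$l{\left(8 \right)} + q{\left(17 \right)} t{\left(Z{\left(-5 \right)} \right)} = \left(-15\right) 8 - 32 = -120 - 32 = -152$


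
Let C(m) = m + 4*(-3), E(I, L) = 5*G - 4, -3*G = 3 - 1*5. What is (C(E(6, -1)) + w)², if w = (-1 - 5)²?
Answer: 4900/9 ≈ 544.44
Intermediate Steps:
G = ⅔ (G = -(3 - 1*5)/3 = -(3 - 5)/3 = -⅓*(-2) = ⅔ ≈ 0.66667)
E(I, L) = -⅔ (E(I, L) = 5*(⅔) - 4 = 10/3 - 4 = -⅔)
w = 36 (w = (-6)² = 36)
C(m) = -12 + m (C(m) = m - 12 = -12 + m)
(C(E(6, -1)) + w)² = ((-12 - ⅔) + 36)² = (-38/3 + 36)² = (70/3)² = 4900/9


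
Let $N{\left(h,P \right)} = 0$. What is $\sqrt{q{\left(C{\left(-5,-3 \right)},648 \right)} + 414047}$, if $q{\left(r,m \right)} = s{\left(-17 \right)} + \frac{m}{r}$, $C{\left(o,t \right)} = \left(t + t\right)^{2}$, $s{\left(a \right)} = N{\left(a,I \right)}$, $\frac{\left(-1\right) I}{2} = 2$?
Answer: $\sqrt{414065} \approx 643.48$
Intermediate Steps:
$I = -4$ ($I = \left(-2\right) 2 = -4$)
$s{\left(a \right)} = 0$
$C{\left(o,t \right)} = 4 t^{2}$ ($C{\left(o,t \right)} = \left(2 t\right)^{2} = 4 t^{2}$)
$q{\left(r,m \right)} = \frac{m}{r}$ ($q{\left(r,m \right)} = 0 + \frac{m}{r} = \frac{m}{r}$)
$\sqrt{q{\left(C{\left(-5,-3 \right)},648 \right)} + 414047} = \sqrt{\frac{648}{4 \left(-3\right)^{2}} + 414047} = \sqrt{\frac{648}{4 \cdot 9} + 414047} = \sqrt{\frac{648}{36} + 414047} = \sqrt{648 \cdot \frac{1}{36} + 414047} = \sqrt{18 + 414047} = \sqrt{414065}$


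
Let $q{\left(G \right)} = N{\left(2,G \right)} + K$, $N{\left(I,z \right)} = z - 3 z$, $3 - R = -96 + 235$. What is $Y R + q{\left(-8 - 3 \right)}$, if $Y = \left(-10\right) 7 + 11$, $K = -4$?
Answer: $8042$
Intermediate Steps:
$R = -136$ ($R = 3 - \left(-96 + 235\right) = 3 - 139 = -136$)
$N{\left(I,z \right)} = - 2 z$
$q{\left(G \right)} = -4 - 2 G$ ($q{\left(G \right)} = - 2 G - 4 = -4 - 2 G$)
$Y = -59$ ($Y = -70 + 11 = -59$)
$Y R + q{\left(-8 - 3 \right)} = \left(-59\right) \left(-136\right) - \left(4 + 2 \left(-8 - 3\right)\right) = 8024 - -18 = 8024 + \left(-4 + 22\right) = 8024 + 18 = 8042$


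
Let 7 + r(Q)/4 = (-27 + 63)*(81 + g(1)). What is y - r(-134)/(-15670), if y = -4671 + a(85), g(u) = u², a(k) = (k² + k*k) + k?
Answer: 15458066/1567 ≈ 9864.8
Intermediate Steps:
a(k) = k + 2*k² (a(k) = (k² + k²) + k = 2*k² + k = k + 2*k²)
r(Q) = 11780 (r(Q) = -28 + 4*((-27 + 63)*(81 + 1²)) = -28 + 4*(36*(81 + 1)) = -28 + 4*(36*82) = -28 + 4*2952 = -28 + 11808 = 11780)
y = 9864 (y = -4671 + 85*(1 + 2*85) = -4671 + 85*(1 + 170) = -4671 + 85*171 = -4671 + 14535 = 9864)
y - r(-134)/(-15670) = 9864 - 11780/(-15670) = 9864 - 11780*(-1)/15670 = 9864 - 1*(-1178/1567) = 9864 + 1178/1567 = 15458066/1567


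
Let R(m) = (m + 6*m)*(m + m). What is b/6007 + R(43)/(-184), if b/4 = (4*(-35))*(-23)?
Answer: -76563641/552644 ≈ -138.54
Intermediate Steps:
b = 12880 (b = 4*((4*(-35))*(-23)) = 4*(-140*(-23)) = 4*3220 = 12880)
R(m) = 14*m² (R(m) = (7*m)*(2*m) = 14*m²)
b/6007 + R(43)/(-184) = 12880/6007 + (14*43²)/(-184) = 12880*(1/6007) + (14*1849)*(-1/184) = 12880/6007 + 25886*(-1/184) = 12880/6007 - 12943/92 = -76563641/552644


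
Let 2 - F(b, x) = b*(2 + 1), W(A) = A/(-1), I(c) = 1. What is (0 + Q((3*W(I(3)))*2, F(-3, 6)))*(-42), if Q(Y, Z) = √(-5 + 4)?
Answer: -42*I ≈ -42.0*I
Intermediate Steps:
W(A) = -A (W(A) = A*(-1) = -A)
F(b, x) = 2 - 3*b (F(b, x) = 2 - b*(2 + 1) = 2 - b*3 = 2 - 3*b)
Q(Y, Z) = I (Q(Y, Z) = √(-1) = I)
(0 + Q((3*W(I(3)))*2, F(-3, 6)))*(-42) = (0 + I)*(-42) = I*(-42) = -42*I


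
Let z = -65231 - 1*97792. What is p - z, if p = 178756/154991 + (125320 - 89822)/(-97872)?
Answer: 1236476694266605/7584639576 ≈ 1.6302e+5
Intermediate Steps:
z = -163023 (z = -65231 - 97792 = -163023)
p = 5996668357/7584639576 (p = 178756*(1/154991) + 35498*(-1/97872) = 178756/154991 - 17749/48936 = 5996668357/7584639576 ≈ 0.79063)
p - z = 5996668357/7584639576 - 1*(-163023) = 5996668357/7584639576 + 163023 = 1236476694266605/7584639576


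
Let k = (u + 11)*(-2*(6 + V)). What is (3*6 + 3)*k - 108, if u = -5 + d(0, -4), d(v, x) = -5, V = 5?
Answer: -570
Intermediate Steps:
u = -10 (u = -5 - 5 = -10)
k = -22 (k = (-10 + 11)*(-2*(6 + 5)) = 1*(-2*11) = 1*(-22) = -22)
(3*6 + 3)*k - 108 = (3*6 + 3)*(-22) - 108 = (18 + 3)*(-22) - 108 = 21*(-22) - 108 = -462 - 108 = -570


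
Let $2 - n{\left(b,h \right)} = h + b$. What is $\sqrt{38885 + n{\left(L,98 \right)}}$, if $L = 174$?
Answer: $\sqrt{38615} \approx 196.51$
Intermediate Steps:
$n{\left(b,h \right)} = 2 - b - h$ ($n{\left(b,h \right)} = 2 - \left(h + b\right) = 2 - \left(b + h\right) = 2 - b - h$)
$\sqrt{38885 + n{\left(L,98 \right)}} = \sqrt{38885 - 270} = \sqrt{38615}$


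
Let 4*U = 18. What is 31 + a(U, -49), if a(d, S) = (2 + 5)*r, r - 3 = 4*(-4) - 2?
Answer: -74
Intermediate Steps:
U = 9/2 (U = (¼)*18 = 9/2 ≈ 4.5000)
r = -15 (r = 3 + (4*(-4) - 2) = 3 + (-16 - 2) = 3 - 18 = -15)
a(d, S) = -105 (a(d, S) = (2 + 5)*(-15) = 7*(-15) = -105)
31 + a(U, -49) = 31 - 105 = -74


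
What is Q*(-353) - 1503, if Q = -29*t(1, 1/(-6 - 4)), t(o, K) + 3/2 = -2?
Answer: -74665/2 ≈ -37333.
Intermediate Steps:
t(o, K) = -7/2 (t(o, K) = -3/2 - 2 = -7/2)
Q = 203/2 (Q = -29*(-7/2) = 203/2 ≈ 101.50)
Q*(-353) - 1503 = (203/2)*(-353) - 1503 = -71659/2 - 1503 = -74665/2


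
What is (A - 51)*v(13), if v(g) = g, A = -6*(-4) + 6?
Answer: -273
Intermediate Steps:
A = 30 (A = 24 + 6 = 30)
(A - 51)*v(13) = (30 - 51)*13 = -21*13 = -273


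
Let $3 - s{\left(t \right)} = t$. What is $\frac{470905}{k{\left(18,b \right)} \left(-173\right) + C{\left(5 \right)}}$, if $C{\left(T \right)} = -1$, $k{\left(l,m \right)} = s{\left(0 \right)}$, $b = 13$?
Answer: $- \frac{94181}{104} \approx -905.59$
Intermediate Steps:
$s{\left(t \right)} = 3 - t$
$k{\left(l,m \right)} = 3$ ($k{\left(l,m \right)} = 3 - 0 = 3 + 0 = 3$)
$\frac{470905}{k{\left(18,b \right)} \left(-173\right) + C{\left(5 \right)}} = \frac{470905}{3 \left(-173\right) - 1} = \frac{470905}{-519 - 1} = \frac{470905}{-520} = 470905 \left(- \frac{1}{520}\right) = - \frac{94181}{104}$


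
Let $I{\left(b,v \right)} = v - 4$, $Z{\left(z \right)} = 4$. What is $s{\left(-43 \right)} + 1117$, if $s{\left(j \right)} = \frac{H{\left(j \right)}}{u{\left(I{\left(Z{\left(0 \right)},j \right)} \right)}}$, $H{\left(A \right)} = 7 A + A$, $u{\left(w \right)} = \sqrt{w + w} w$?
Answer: $1117 - \frac{172 i \sqrt{94}}{2209} \approx 1117.0 - 0.75491 i$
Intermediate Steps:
$I{\left(b,v \right)} = -4 + v$ ($I{\left(b,v \right)} = v - 4 = -4 + v$)
$u{\left(w \right)} = \sqrt{2} w^{\frac{3}{2}}$ ($u{\left(w \right)} = \sqrt{2 w} w = \sqrt{2} \sqrt{w} w = \sqrt{2} w^{\frac{3}{2}}$)
$H{\left(A \right)} = 8 A$
$s{\left(j \right)} = \frac{4 j \sqrt{2}}{\left(-4 + j\right)^{\frac{3}{2}}}$ ($s{\left(j \right)} = \frac{8 j}{\sqrt{2} \left(-4 + j\right)^{\frac{3}{2}}} = 8 j \frac{\sqrt{2}}{2 \left(-4 + j\right)^{\frac{3}{2}}} = \frac{4 j \sqrt{2}}{\left(-4 + j\right)^{\frac{3}{2}}}$)
$s{\left(-43 \right)} + 1117 = 4 \left(-43\right) \sqrt{2} \frac{1}{\left(-4 - 43\right)^{\frac{3}{2}}} + 1117 = 4 \left(-43\right) \sqrt{2} \frac{1}{\left(-47\right) i \sqrt{47}} + 1117 = 4 \left(-43\right) \sqrt{2} \frac{i \sqrt{47}}{2209} + 1117 = - \frac{172 i \sqrt{94}}{2209} + 1117 = 1117 - \frac{172 i \sqrt{94}}{2209}$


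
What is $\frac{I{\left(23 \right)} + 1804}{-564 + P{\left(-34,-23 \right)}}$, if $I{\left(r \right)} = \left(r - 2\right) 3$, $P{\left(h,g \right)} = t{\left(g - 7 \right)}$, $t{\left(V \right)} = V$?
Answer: $- \frac{1867}{594} \approx -3.1431$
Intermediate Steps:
$P{\left(h,g \right)} = -7 + g$ ($P{\left(h,g \right)} = g - 7 = -7 + g$)
$I{\left(r \right)} = -6 + 3 r$ ($I{\left(r \right)} = \left(-2 + r\right) 3 = -6 + 3 r$)
$\frac{I{\left(23 \right)} + 1804}{-564 + P{\left(-34,-23 \right)}} = \frac{\left(-6 + 3 \cdot 23\right) + 1804}{-564 - 30} = \frac{\left(-6 + 69\right) + 1804}{-564 - 30} = \frac{63 + 1804}{-594} = 1867 \left(- \frac{1}{594}\right) = - \frac{1867}{594}$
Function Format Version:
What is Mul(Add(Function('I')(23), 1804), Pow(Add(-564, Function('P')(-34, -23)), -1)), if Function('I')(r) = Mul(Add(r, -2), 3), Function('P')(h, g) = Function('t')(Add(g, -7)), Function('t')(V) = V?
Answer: Rational(-1867, 594) ≈ -3.1431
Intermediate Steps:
Function('P')(h, g) = Add(-7, g) (Function('P')(h, g) = Add(g, -7) = Add(-7, g))
Function('I')(r) = Add(-6, Mul(3, r)) (Function('I')(r) = Mul(Add(-2, r), 3) = Add(-6, Mul(3, r)))
Mul(Add(Function('I')(23), 1804), Pow(Add(-564, Function('P')(-34, -23)), -1)) = Mul(Add(Add(-6, Mul(3, 23)), 1804), Pow(Add(-564, Add(-7, -23)), -1)) = Mul(Add(Add(-6, 69), 1804), Pow(Add(-564, -30), -1)) = Mul(Add(63, 1804), Pow(-594, -1)) = Mul(1867, Rational(-1, 594)) = Rational(-1867, 594)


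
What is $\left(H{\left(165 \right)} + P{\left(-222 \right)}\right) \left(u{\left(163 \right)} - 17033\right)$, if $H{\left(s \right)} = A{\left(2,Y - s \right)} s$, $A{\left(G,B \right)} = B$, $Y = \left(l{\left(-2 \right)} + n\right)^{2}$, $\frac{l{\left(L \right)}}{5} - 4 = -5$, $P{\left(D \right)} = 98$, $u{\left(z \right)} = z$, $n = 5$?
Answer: $457632490$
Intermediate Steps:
$l{\left(L \right)} = -5$ ($l{\left(L \right)} = 20 + 5 \left(-5\right) = 20 - 25 = -5$)
$Y = 0$ ($Y = \left(-5 + 5\right)^{2} = 0^{2} = 0$)
$H{\left(s \right)} = - s^{2}$ ($H{\left(s \right)} = \left(0 - s\right) s = - s s = - s^{2}$)
$\left(H{\left(165 \right)} + P{\left(-222 \right)}\right) \left(u{\left(163 \right)} - 17033\right) = \left(- 165^{2} + 98\right) \left(163 - 17033\right) = \left(\left(-1\right) 27225 + 98\right) \left(-16870\right) = \left(-27225 + 98\right) \left(-16870\right) = \left(-27127\right) \left(-16870\right) = 457632490$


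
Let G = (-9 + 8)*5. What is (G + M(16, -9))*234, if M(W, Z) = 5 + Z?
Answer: -2106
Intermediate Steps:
G = -5 (G = -1*5 = -5)
(G + M(16, -9))*234 = (-5 + (5 - 9))*234 = (-5 - 4)*234 = -9*234 = -2106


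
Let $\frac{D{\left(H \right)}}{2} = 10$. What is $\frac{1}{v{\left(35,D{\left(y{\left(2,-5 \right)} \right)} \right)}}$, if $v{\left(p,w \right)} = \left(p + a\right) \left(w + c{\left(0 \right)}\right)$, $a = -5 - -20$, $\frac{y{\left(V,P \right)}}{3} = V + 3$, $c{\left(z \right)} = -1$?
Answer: $\frac{1}{950} \approx 0.0010526$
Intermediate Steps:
$y{\left(V,P \right)} = 9 + 3 V$ ($y{\left(V,P \right)} = 3 \left(V + 3\right) = 3 \left(3 + V\right) = 9 + 3 V$)
$D{\left(H \right)} = 20$ ($D{\left(H \right)} = 2 \cdot 10 = 20$)
$a = 15$ ($a = -5 + 20 = 15$)
$v{\left(p,w \right)} = \left(-1 + w\right) \left(15 + p\right)$ ($v{\left(p,w \right)} = \left(p + 15\right) \left(w - 1\right) = \left(15 + p\right) \left(-1 + w\right) = \left(-1 + w\right) \left(15 + p\right)$)
$\frac{1}{v{\left(35,D{\left(y{\left(2,-5 \right)} \right)} \right)}} = \frac{1}{-15 - 35 + 15 \cdot 20 + 35 \cdot 20} = \frac{1}{-15 - 35 + 300 + 700} = \frac{1}{950}$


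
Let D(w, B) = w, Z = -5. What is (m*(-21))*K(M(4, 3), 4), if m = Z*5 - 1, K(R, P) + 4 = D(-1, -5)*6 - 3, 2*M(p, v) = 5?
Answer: -7098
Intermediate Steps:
M(p, v) = 5/2 (M(p, v) = (½)*5 = 5/2)
K(R, P) = -13 (K(R, P) = -4 + (-1*6 - 3) = -4 + (-6 - 3) = -4 - 9 = -13)
m = -26 (m = -5*5 - 1 = -25 - 1 = -26)
(m*(-21))*K(M(4, 3), 4) = -26*(-21)*(-13) = 546*(-13) = -7098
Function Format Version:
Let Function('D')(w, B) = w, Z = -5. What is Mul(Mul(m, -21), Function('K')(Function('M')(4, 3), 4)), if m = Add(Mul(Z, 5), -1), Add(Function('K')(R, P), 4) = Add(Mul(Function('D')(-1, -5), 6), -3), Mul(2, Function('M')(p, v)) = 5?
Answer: -7098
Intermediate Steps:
Function('M')(p, v) = Rational(5, 2) (Function('M')(p, v) = Mul(Rational(1, 2), 5) = Rational(5, 2))
Function('K')(R, P) = -13 (Function('K')(R, P) = Add(-4, Add(Mul(-1, 6), -3)) = Add(-4, Add(-6, -3)) = Add(-4, -9) = -13)
m = -26 (m = Add(Mul(-5, 5), -1) = Add(-25, -1) = -26)
Mul(Mul(m, -21), Function('K')(Function('M')(4, 3), 4)) = Mul(Mul(-26, -21), -13) = Mul(546, -13) = -7098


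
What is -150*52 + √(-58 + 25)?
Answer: -7800 + I*√33 ≈ -7800.0 + 5.7446*I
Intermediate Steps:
-150*52 + √(-58 + 25) = -7800 + √(-33) = -7800 + I*√33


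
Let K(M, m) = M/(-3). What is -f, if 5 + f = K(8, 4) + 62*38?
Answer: -7045/3 ≈ -2348.3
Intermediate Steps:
K(M, m) = -M/3 (K(M, m) = M*(-1/3) = -M/3)
f = 7045/3 (f = -5 + (-1/3*8 + 62*38) = -5 + (-8/3 + 2356) = -5 + 7060/3 = 7045/3 ≈ 2348.3)
-f = -1*7045/3 = -7045/3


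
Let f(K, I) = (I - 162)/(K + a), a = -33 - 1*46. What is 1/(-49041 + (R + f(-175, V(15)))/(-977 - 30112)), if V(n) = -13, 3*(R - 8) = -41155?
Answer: -23689818/1161761917789 ≈ -2.0391e-5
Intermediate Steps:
R = -41131/3 (R = 8 + (⅓)*(-41155) = 8 - 41155/3 = -41131/3 ≈ -13710.)
a = -79 (a = -33 - 46 = -79)
f(K, I) = (-162 + I)/(-79 + K) (f(K, I) = (I - 162)/(K - 79) = (-162 + I)/(-79 + K))
1/(-49041 + (R + f(-175, V(15)))/(-977 - 30112)) = 1/(-49041 + (-41131/3 + (-162 - 13)/(-79 - 175))/(-977 - 30112)) = 1/(-49041 + (-41131/3 - 175/(-254))/(-31089)) = 1/(-49041 + (-41131/3 - 1/254*(-175))*(-1/31089)) = 1/(-49041 + (-41131/3 + 175/254)*(-1/31089)) = 1/(-49041 - 10446749/762*(-1/31089)) = 1/(-49041 + 10446749/23689818) = 1/(-1161761917789/23689818) = -23689818/1161761917789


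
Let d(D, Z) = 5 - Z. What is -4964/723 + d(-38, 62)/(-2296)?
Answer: -11356133/1660008 ≈ -6.8410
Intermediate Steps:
-4964/723 + d(-38, 62)/(-2296) = -4964/723 + (5 - 1*62)/(-2296) = -4964*1/723 + (5 - 62)*(-1/2296) = -4964/723 - 57*(-1/2296) = -4964/723 + 57/2296 = -11356133/1660008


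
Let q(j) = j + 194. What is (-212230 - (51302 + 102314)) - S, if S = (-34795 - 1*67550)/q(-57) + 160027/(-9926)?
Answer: -70923181869/194266 ≈ -3.6508e+5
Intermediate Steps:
q(j) = 194 + j
S = -148257167/194266 (S = (-34795 - 1*67550)/(194 - 57) + 160027/(-9926) = (-34795 - 67550)/137 + 160027*(-1/9926) = -102345*1/137 - 22861/1418 = -102345/137 - 22861/1418 = -148257167/194266 ≈ -763.17)
(-212230 - (51302 + 102314)) - S = (-212230 - (51302 + 102314)) - 1*(-148257167/194266) = (-212230 - 1*153616) + 148257167/194266 = (-212230 - 153616) + 148257167/194266 = -365846 + 148257167/194266 = -70923181869/194266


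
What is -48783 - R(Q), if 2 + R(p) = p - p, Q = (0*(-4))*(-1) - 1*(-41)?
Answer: -48781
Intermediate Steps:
Q = 41 (Q = 0*(-1) + 41 = 0 + 41 = 41)
R(p) = -2 (R(p) = -2 + (p - p) = -2 + 0 = -2)
-48783 - R(Q) = -48783 - 1*(-2) = -48783 + 2 = -48781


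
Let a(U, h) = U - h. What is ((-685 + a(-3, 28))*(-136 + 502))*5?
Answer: -1310280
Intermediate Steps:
((-685 + a(-3, 28))*(-136 + 502))*5 = ((-685 + (-3 - 1*28))*(-136 + 502))*5 = ((-685 + (-3 - 28))*366)*5 = ((-685 - 31)*366)*5 = -716*366*5 = -262056*5 = -1310280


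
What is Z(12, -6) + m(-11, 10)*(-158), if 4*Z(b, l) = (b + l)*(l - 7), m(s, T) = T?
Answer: -3199/2 ≈ -1599.5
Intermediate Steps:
Z(b, l) = (-7 + l)*(b + l)/4 (Z(b, l) = ((b + l)*(l - 7))/4 = ((b + l)*(-7 + l))/4 = ((-7 + l)*(b + l))/4 = (-7 + l)*(b + l)/4)
Z(12, -6) + m(-11, 10)*(-158) = (-7/4*12 - 7/4*(-6) + (1/4)*(-6)**2 + (1/4)*12*(-6)) + 10*(-158) = (-21 + 21/2 + (1/4)*36 - 18) - 1580 = (-21 + 21/2 + 9 - 18) - 1580 = -39/2 - 1580 = -3199/2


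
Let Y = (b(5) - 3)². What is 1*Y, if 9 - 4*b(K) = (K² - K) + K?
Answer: 49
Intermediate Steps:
b(K) = 9/4 - K²/4 (b(K) = 9/4 - ((K² - K) + K)/4 = 9/4 - K²/4)
Y = 49 (Y = ((9/4 - ¼*5²) - 3)² = ((9/4 - ¼*25) - 3)² = ((9/4 - 25/4) - 3)² = (-4 - 3)² = (-7)² = 49)
1*Y = 1*49 = 49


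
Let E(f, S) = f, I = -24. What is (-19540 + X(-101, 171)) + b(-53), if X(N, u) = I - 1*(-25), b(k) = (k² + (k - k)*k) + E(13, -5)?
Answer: -16717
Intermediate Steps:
b(k) = 13 + k² (b(k) = (k² + (k - k)*k) + 13 = (k² + 0*k) + 13 = (k² + 0) + 13 = k² + 13 = 13 + k²)
X(N, u) = 1 (X(N, u) = -24 - 1*(-25) = -24 + 25 = 1)
(-19540 + X(-101, 171)) + b(-53) = (-19540 + 1) + (13 + (-53)²) = -19539 + (13 + 2809) = -19539 + 2822 = -16717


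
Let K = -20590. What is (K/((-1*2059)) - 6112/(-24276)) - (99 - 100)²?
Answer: 56149/6069 ≈ 9.2518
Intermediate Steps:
(K/((-1*2059)) - 6112/(-24276)) - (99 - 100)² = (-20590/((-1*2059)) - 6112/(-24276)) - (99 - 100)² = (-20590/(-2059) - 6112*(-1/24276)) - 1*(-1)² = (-20590*(-1/2059) + 1528/6069) - 1*1 = (10 + 1528/6069) - 1 = 62218/6069 - 1 = 56149/6069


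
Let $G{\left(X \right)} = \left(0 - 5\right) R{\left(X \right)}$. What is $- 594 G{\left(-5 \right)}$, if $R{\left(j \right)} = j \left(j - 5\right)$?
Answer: $148500$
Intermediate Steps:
$R{\left(j \right)} = j \left(-5 + j\right)$
$G{\left(X \right)} = - 5 X \left(-5 + X\right)$ ($G{\left(X \right)} = \left(0 - 5\right) X \left(-5 + X\right) = - 5 X \left(-5 + X\right)$)
$- 594 G{\left(-5 \right)} = - 594 \cdot 5 \left(-5\right) \left(5 - -5\right) = - 594 \cdot 5 \left(-5\right) \left(5 + 5\right) = - 594 \cdot 5 \left(-5\right) 10 = \left(-594\right) \left(-250\right) = 148500$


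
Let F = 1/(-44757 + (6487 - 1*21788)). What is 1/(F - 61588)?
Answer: -60058/3698852105 ≈ -1.6237e-5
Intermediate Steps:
F = -1/60058 (F = 1/(-44757 + (6487 - 21788)) = 1/(-44757 - 15301) = 1/(-60058) = -1/60058 ≈ -1.6651e-5)
1/(F - 61588) = 1/(-1/60058 - 61588) = 1/(-3698852105/60058) = -60058/3698852105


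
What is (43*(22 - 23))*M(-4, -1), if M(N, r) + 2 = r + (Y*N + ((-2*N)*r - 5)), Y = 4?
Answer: 1376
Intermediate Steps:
M(N, r) = -7 + r + 4*N - 2*N*r (M(N, r) = -2 + (r + (4*N + ((-2*N)*r - 5))) = -2 + (r + (4*N + (-2*N*r - 5))) = -2 + (r + (4*N + (-5 - 2*N*r))) = -2 + (r + (-5 + 4*N - 2*N*r)) = -2 + (-5 + r + 4*N - 2*N*r) = -7 + r + 4*N - 2*N*r)
(43*(22 - 23))*M(-4, -1) = (43*(22 - 23))*(-7 - 1 + 4*(-4) - 2*(-4)*(-1)) = (43*(-1))*(-7 - 1 - 16 - 8) = -43*(-32) = 1376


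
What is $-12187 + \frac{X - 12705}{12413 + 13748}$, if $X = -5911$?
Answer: $- \frac{318842723}{26161} \approx -12188.0$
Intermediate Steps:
$-12187 + \frac{X - 12705}{12413 + 13748} = -12187 + \frac{-5911 - 12705}{12413 + 13748} = -12187 - \frac{18616}{26161} = - \frac{318842723}{26161}$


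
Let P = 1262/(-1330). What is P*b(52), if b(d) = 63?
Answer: -5679/95 ≈ -59.779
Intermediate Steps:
P = -631/665 (P = 1262*(-1/1330) = -631/665 ≈ -0.94887)
P*b(52) = -631/665*63 = -5679/95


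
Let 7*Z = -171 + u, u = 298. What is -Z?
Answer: -127/7 ≈ -18.143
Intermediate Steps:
Z = 127/7 (Z = (-171 + 298)/7 = (⅐)*127 = 127/7 ≈ 18.143)
-Z = -1*127/7 = -127/7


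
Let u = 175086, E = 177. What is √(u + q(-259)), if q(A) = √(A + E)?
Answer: √(175086 + I*√82) ≈ 418.43 + 0.011*I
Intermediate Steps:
q(A) = √(177 + A) (q(A) = √(A + 177) = √(177 + A))
√(u + q(-259)) = √(175086 + √(177 - 259)) = √(175086 + √(-82)) = √(175086 + I*√82)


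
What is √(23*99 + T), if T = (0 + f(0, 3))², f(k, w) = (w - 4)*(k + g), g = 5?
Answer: √2302 ≈ 47.979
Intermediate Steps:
f(k, w) = (-4 + w)*(5 + k) (f(k, w) = (w - 4)*(k + 5) = (-4 + w)*(5 + k))
T = 25 (T = (0 + (-20 - 4*0 + 5*3 + 0*3))² = (0 + (-20 + 0 + 15 + 0))² = (0 - 5)² = (-5)² = 25)
√(23*99 + T) = √(23*99 + 25) = √(2277 + 25) = √2302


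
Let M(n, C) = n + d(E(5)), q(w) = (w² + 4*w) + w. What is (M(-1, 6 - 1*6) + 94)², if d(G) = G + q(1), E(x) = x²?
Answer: 15376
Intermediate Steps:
q(w) = w² + 5*w
d(G) = 6 + G (d(G) = G + 1*(5 + 1) = G + 1*6 = G + 6 = 6 + G)
M(n, C) = 31 + n (M(n, C) = n + (6 + 5²) = n + (6 + 25) = n + 31 = 31 + n)
(M(-1, 6 - 1*6) + 94)² = ((31 - 1) + 94)² = (30 + 94)² = 124² = 15376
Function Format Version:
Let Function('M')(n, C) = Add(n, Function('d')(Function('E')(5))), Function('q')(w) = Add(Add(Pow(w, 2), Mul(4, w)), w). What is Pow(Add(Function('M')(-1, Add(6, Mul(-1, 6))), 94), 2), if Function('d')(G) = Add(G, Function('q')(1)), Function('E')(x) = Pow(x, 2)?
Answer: 15376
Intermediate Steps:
Function('q')(w) = Add(Pow(w, 2), Mul(5, w))
Function('d')(G) = Add(6, G) (Function('d')(G) = Add(G, Mul(1, Add(5, 1))) = Add(G, Mul(1, 6)) = Add(G, 6) = Add(6, G))
Function('M')(n, C) = Add(31, n) (Function('M')(n, C) = Add(n, Add(6, Pow(5, 2))) = Add(n, Add(6, 25)) = Add(n, 31) = Add(31, n))
Pow(Add(Function('M')(-1, Add(6, Mul(-1, 6))), 94), 2) = Pow(Add(Add(31, -1), 94), 2) = Pow(Add(30, 94), 2) = Pow(124, 2) = 15376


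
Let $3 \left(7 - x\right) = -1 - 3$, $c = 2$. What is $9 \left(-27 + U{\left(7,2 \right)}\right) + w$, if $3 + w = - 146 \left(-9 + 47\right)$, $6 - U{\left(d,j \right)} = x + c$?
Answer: $-5833$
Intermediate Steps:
$x = \frac{25}{3}$ ($x = 7 - \frac{-1 - 3}{3} = 7 - - \frac{4}{3} = 7 + \frac{4}{3} = \frac{25}{3} \approx 8.3333$)
$U{\left(d,j \right)} = - \frac{13}{3}$ ($U{\left(d,j \right)} = 6 - \left(\frac{25}{3} + 2\right) = 6 - \frac{31}{3} = - \frac{13}{3}$)
$w = -5551$ ($w = -3 - 146 \left(-9 + 47\right) = -3 - 5548 = -5551$)
$9 \left(-27 + U{\left(7,2 \right)}\right) + w = 9 \left(-27 - \frac{13}{3}\right) - 5551 = 9 \left(- \frac{94}{3}\right) - 5551 = -282 - 5551 = -5833$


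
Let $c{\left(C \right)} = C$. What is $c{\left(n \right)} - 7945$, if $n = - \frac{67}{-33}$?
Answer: $- \frac{262118}{33} \approx -7943.0$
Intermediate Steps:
$n = \frac{67}{33}$ ($n = \left(-67\right) \left(- \frac{1}{33}\right) = \frac{67}{33} \approx 2.0303$)
$c{\left(n \right)} - 7945 = \frac{67}{33} - 7945 = - \frac{262118}{33}$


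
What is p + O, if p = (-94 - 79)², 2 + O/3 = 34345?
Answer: 132958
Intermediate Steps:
O = 103029 (O = -6 + 3*34345 = -6 + 103035 = 103029)
p = 29929 (p = (-173)² = 29929)
p + O = 29929 + 103029 = 132958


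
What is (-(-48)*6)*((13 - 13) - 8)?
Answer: -2304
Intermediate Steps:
(-(-48)*6)*((13 - 13) - 8) = (-16*(-18))*(0 - 8) = 288*(-8) = -2304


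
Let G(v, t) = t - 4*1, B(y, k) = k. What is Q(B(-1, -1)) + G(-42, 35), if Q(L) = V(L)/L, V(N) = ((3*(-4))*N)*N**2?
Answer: 19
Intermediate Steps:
V(N) = -12*N**3 (V(N) = (-12*N)*N**2 = -12*N**3)
G(v, t) = -4 + t (G(v, t) = t - 4 = -4 + t)
Q(L) = -12*L**2 (Q(L) = (-12*L**3)/L = -12*L**2)
Q(B(-1, -1)) + G(-42, 35) = -12*(-1)**2 + (-4 + 35) = -12*1 + 31 = -12 + 31 = 19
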